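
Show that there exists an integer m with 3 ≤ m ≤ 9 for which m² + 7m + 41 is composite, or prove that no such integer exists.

At m = 4: 4² + 7·4 + 41 = 85 = 5·17, which is composite.

m = 4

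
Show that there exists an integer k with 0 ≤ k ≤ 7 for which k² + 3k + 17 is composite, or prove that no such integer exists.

k = 1

At k = 1: 1² + 3·1 + 17 = 21 = 3·7, which is composite.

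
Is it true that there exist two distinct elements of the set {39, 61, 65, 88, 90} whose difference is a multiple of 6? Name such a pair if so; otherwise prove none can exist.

There is no such pair.

Reduce each element modulo 6: 39↦3, 61↦1, 65↦5, 88↦4, 90↦0.
These 5 residues are pairwise different, hence no difference of two elements is divisible by 6.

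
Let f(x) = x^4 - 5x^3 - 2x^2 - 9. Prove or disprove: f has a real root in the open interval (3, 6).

Yes, f has a root in the interval.

f(3) = -81 and f(6) = 135, which have opposite signs.
Since f is a polynomial it is continuous on [3, 6].
By the Intermediate Value Theorem f must vanish at some point of (3, 6).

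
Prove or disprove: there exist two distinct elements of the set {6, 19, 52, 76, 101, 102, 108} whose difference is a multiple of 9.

Reduce each element modulo 9: 6↦6, 19↦1, 52↦7, 76↦4, 101↦2, 102↦3, 108↦0.
No residue repeats among the 7 elements, so no pair has difference ≡ 0 (mod 9).

No, no such pair exists.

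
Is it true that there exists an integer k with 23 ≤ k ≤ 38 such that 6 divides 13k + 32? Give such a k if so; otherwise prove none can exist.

At k = 28 we get 13·28 + 32 = 396, and 396 = 6·66.

k = 28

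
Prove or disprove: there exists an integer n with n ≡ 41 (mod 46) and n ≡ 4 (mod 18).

Reduce both congruences modulo 2, which divides 46 and 18: they say n ≡ 41 (mod 2) and n ≡ 4 (mod 2).
But 41 mod 2 = 1 while 4 mod 2 = 0, a contradiction.
So no integer satisfies both congruences.

There is no such integer.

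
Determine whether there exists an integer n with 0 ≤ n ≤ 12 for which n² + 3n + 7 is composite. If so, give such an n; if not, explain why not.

At n = 4: 4² + 3·4 + 7 = 35 = 5·7, which is composite.

n = 4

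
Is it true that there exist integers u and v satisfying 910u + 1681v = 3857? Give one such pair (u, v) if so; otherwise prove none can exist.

u = 1543, v = -833

910 and 1681 are coprime, so 910u + 1681v ranges over all of ℤ.
Euclidean algorithm: 1681 = 1·910 + 771, 910 = 1·771 + 139, 771 = 5·139 + 76, 139 = 1·76 + 63, 76 = 1·63 + 13, 63 = 4·13 + 11, 13 = 1·11 + 2, 11 = 5·2 + 1, 2 = 2·1 + 0.
Back-substituting, 1 = 11 − 5·2 = 11 − 5·(13 − 1·11) = −5·13 + 6·11 = −5·13 + 6·(63 − 4·13) = 6·63 − 29·13 = 6·63 − 29·(76 − 1·63) = −29·76 + 35·63 = −29·76 + 35·(139 − 1·76) = 35·139 − 64·76 = 35·139 − 64·(771 − 5·139) = −64·771 + 355·139 = −64·771 + 355·(910 − 1·771) = 355·910 − 419·771 = 355·910 − 419·(1681 − 1·910) = −419·1681 + 774·910; that is, 910·774 + 1681·(-419) = 1.
Scaling by 3857 gives the particular solution (u, v) = (2985318, -1616083).
Subtracting 1775·1681 from u and adding 1775·910 to v gives the tidier solution (1543, -833).
Indeed 910·1543 + 1681·(-833) = 1404130 − 1400273 = 3857.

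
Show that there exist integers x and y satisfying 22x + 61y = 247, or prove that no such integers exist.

22 and 61 are coprime, so 22x + 61y ranges over all of ℤ.
Run the Euclidean algorithm on 61 and 22: 61 = 2·22 + 17, 22 = 1·17 + 5, 17 = 3·5 + 2, 5 = 2·2 + 1, 2 = 2·1 + 0.
Back-substituting, 1 = 5 − 2·2 = 5 − 2·(17 − 3·5) = −2·17 + 7·5 = −2·17 + 7·(22 − 1·17) = 7·22 − 9·17 = 7·22 − 9·(61 − 2·22) = −9·61 + 25·22; that is, 22·25 + 61·(-9) = 1.
Scaling by 247 gives the particular solution (x, y) = (6175, -2223).
Subtracting 101·61 from x and adding 101·22 to y gives the tidier solution (14, -1).
Check: 22·14 + 61·(-1) = 308 − 61 = 247. ✓

x = 14, y = -1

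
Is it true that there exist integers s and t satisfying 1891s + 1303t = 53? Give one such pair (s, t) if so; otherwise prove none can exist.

1891 and 1303 are coprime, so 1891s + 1303t ranges over all of ℤ.
Euclidean algorithm: 1891 = 1·1303 + 588, 1303 = 2·588 + 127, 588 = 4·127 + 80, 127 = 1·80 + 47, 80 = 1·47 + 33, 47 = 1·33 + 14, 33 = 2·14 + 5, 14 = 2·5 + 4, 5 = 1·4 + 1, 4 = 4·1 + 0.
Unwinding: 1 = 5 − 1·4 = 5 − (14 − 2·5) = −14 + 3·5 = −14 + 3·(33 − 2·14) = 3·33 − 7·14 = 3·33 − 7·(47 − 1·33) = −7·47 + 10·33 = −7·47 + 10·(80 − 1·47) = 10·80 − 17·47 = 10·80 − 17·(127 − 1·80) = −17·127 + 27·80 = −17·127 + 27·(588 − 4·127) = 27·588 − 125·127 = 27·588 − 125·(1303 − 2·588) = −125·1303 + 277·588 = −125·1303 + 277·(1891 − 1·1303) = 277·1891 − 402·1303, i.e. 1891·277 + 1303·(-402) = 1.
Multiplying through by 53: s = 277·53 = 14681, t = (-402)·53 = -21306 is a solution.
The general solution is s = 14681 + 1303k, t = -21306 − 1891k; taking k = -11 gives the smaller pair s = 348, t = -505.
Indeed 1891·348 + 1303·(-505) = 658068 − 658015 = 53.

s = 348, t = -505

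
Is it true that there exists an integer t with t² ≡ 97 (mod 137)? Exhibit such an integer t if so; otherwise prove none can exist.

137 is prime, so by Euler's criterion 97 is a square mod 137 iff 97^((137−1)/2) = 97^68 ≡ 1 (mod 137).
Repeated squaring mod 137: 97^2 = 9409 ≡ 93; 97^4 ≡ 93² = 8649 ≡ 18; 97^8 ≡ 18² = 324 ≡ 50; 97^16 ≡ 50² = 2500 ≡ 34; 97^32 ≡ 34² = 1156 ≡ 60; 97^64 ≡ 60² = 3600 ≡ 38.
Since 68 = 64 + 4, 97^68 ≡ 38 · 18; multiplying out mod 137: 38·18 = 684 ≡ 136. Thus 97^68 ≡ 136 ≡ −1 (mod 137).
The value −1 means 97 is a non-residue modulo 137, so t² ≡ 97 (mod 137) is impossible.

There is no such integer.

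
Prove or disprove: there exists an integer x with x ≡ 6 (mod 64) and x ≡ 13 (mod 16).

There is no such integer.

gcd(64, 16) = 16. If x ≡ 6 (mod 64) and x ≡ 13 (mod 16), then x ≡ 6 (mod 16) and x ≡ 13 (mod 16).
However 6 ≡ 6 and 13 ≡ 13 (mod 16), and 6 ≠ 13.
So no integer satisfies both congruences.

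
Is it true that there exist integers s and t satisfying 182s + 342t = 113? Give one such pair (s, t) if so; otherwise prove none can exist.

Any value of 182s + 342t is a multiple of gcd(182, 342) = 2.
But 113 is not a multiple of 2 (it leaves remainder 1).
Therefore 182s + 342t = 113 has no solution in integers.

No such integers exist.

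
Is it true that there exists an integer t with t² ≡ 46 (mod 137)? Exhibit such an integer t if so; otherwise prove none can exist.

No, no such integer exists.

137 is prime, so by Euler's criterion 46 is a square mod 137 iff 46^((137−1)/2) = 46^68 ≡ 1 (mod 137).
Squaring successively (mod 137): 46^2 = 2116 ≡ 61; 46^4 ≡ 61² = 3721 ≡ 22; 46^8 ≡ 22² = 484 ≡ 73; 46^16 ≡ 73² = 5329 ≡ 123; 46^32 ≡ 123² = 15129 ≡ 59; 46^64 ≡ 59² = 3481 ≡ 56.
Since 68 = 64 + 4, 46^68 ≡ 56 · 22; multiplying out mod 137: 56·22 = 1232 ≡ 136. Thus 46^68 ≡ 136 ≡ −1 (mod 137).
By Euler's criterion 46 is a quadratic non-residue mod 137: no t satisfies t² ≡ 46 (mod 137).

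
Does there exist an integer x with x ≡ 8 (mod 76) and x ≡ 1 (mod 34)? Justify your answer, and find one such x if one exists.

No such integer exists.

Both moduli are multiples of 2 = gcd(76, 34), so any solution would satisfy x ≡ 8 and x ≡ 1 modulo 2 simultaneously.
But 8 mod 2 = 0 while 1 mod 2 = 1, a contradiction.
Hence the system has no solution.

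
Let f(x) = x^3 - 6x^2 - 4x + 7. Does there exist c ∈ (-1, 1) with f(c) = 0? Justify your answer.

Yes, such a c exists.

f(-1) = 4 and f(1) = -2, which have opposite signs.
f is continuous everywhere (it is a polynomial), in particular on [-1, 1].
By the Intermediate Value Theorem f must vanish at some point of (-1, 1).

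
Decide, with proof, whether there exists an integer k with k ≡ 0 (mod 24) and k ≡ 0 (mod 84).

k = 0

Here gcd(24, 84) = 12, and both 0 and 0 leave remainder 0 mod 12, so the system is consistent.
The smallest candidate k = 0 works directly: 0 ≡ 0 (mod 84).
Verify: 0 = 0·24 + 0 and 0 = 0·84 + 0. ✓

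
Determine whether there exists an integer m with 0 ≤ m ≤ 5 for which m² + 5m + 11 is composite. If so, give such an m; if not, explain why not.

m = 2

At m = 2: 2² + 5·2 + 11 = 25 = 5·5, which is composite.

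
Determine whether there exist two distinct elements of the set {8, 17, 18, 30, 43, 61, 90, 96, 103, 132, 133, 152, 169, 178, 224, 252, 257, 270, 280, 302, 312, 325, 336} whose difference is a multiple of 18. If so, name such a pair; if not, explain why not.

8 mod 18 = 8 and 152 mod 18 = 8, so 152 − 8 = 144 = 8·18.

The pair (8, 152) works.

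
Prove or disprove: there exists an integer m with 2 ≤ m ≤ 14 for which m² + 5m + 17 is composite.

m = 12

At m = 12: 12² + 5·12 + 17 = 221 = 13·17, which is composite.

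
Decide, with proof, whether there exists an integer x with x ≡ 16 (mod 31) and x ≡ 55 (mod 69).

x = 1504

gcd(31, 69) = 1, so the Chinese Remainder Theorem guarantees exactly one residue class mod 2139 satisfying both.
Any solution of the first congruence is x = 16 + 31t; substituting into the second, 31t ≡ 55 − 16 ≡ 39 (mod 69).
Invert 31 mod 69 by the Euclidean algorithm: 69 = 2·31 + 7, 31 = 4·7 + 3, 7 = 2·3 + 1, 3 = 3·1 + 0; back-substituting, 1 = 7 − 2·3 = 7 − 2·(31 − 4·7) = −2·31 + 9·7 = −2·31 + 9·(69 − 2·31) = 9·69 − 20·31. Hence 31·(-20) ≡ 1, so 31⁻¹ ≡ -20 ≡ 49 (mod 69).
Therefore t ≡ 49·39 = 1911 ≡ 48 (mod 69).
Taking t = 48 gives x = 16 + 31·48 = 1504.
Verify: 1504 = 48·31 + 16 and 1504 = 21·69 + 55. ✓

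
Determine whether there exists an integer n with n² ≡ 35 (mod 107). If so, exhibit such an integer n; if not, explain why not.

n = 79

n = 79 works: 79² = 6241, and 6241 − 35 = 6206 = 58·107.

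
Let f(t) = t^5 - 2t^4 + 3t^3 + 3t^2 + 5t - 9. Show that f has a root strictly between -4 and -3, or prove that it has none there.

No such root exists.

The endpoint values f(-4) = -1709 and f(-3) = -483 are both negative. Claim: f(t) < 0 for every t in (-4, -3).
Substitute t = -3 − u, where 0 < u < 1 on the interval. Expanding, f(-3 − u) = -u^5 - 17u^4 - 117u^3 - 402u^2 - 689u - 483.
All 6 nonzero coefficients of this polynomial in u are negative; hence for u > 0 the value is a sum of negative terms (the constant -483 among them).
Therefore f(t) < 0 throughout (-4, -3), and f has no zero there.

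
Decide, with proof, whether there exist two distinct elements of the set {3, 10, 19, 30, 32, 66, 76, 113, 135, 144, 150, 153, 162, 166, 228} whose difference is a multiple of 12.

Reduce each element mod 12: 3↦3, 10↦10, 19↦7, 30↦6, 32↦8, 66↦6, 76↦4, 113↦5, 135↦3, 144↦0, 150↦6, 153↦9, 162↦6, 166↦10, 228↦0. The residue 3 repeats (at 3 and 135), and 135 − 3 = 132 = 11·12.

3 and 135 are such a pair.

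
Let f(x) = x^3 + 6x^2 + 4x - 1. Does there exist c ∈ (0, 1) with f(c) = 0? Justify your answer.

f(0) = -1 and f(1) = 10, which have opposite signs.
As a polynomial, f is continuous on every closed interval.
So by the Intermediate Value Theorem there is a c strictly between 0 and 1 with f(c) = 0.

Such a root exists.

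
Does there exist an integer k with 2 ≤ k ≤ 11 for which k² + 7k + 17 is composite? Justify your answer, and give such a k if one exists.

k = 9

At k = 9: 9² + 7·9 + 17 = 161 = 7·23, which is composite.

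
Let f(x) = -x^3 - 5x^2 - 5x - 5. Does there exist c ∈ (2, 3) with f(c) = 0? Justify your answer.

No.

f(2) = -43 and f(3) = -92, both negative, so a sign-change argument is unavailable; we show f keeps this sign on the whole interval.
Substitute x = 2 + u, where 0 < u < 1 on the interval. Expanding, f(2 + u) = -u^3 - 11u^2 - 37u - 43.
The nonzero coefficients here are all negative, so for u > 0 every term is negative (or zero), and the constant term -43 is strictly negative.
Therefore f(x) < 0 throughout (2, 3), and f has no zero there.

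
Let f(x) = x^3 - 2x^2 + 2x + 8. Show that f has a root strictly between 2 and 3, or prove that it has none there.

No such root exists.

f(2) = 12 and f(3) = 23, both positive.
The derivative f'(x) = 3x^2 - 4x + 2 is a quadratic with discriminant (-4)² − 4·3·2 = -8 < 0; it never vanishes, so it is always positive (sign of the leading coefficient).
Hence f is strictly increasing on ℝ, and in particular on [2, 3]. A strictly monotone function with same-sign endpoint values stays positive on the whole interval, so f has no zero in (2, 3).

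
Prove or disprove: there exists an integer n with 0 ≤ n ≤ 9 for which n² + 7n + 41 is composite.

n = 8

At n = 8: 8² + 7·8 + 41 = 161 = 7·23, which is composite.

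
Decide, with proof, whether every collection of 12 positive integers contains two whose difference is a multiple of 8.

Yes.

Each integer lies in one of the 8 residue classes modulo 8.
Since 12 > 8, two of the 12 integers must share a residue class by the pigeonhole principle; call them a and b.
Equal remainders mean a − b ≡ 0 (mod 8), so 8 divides their difference.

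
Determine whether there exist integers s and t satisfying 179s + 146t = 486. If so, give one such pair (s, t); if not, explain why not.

s = 28, t = -31

Since gcd(179, 146) = 1, every integer is an integer combination of 179 and 146.
Dividing repeatedly: 179 = 1·146 + 33, 146 = 4·33 + 14, 33 = 2·14 + 5, 14 = 2·5 + 4, 5 = 1·4 + 1, 4 = 4·1 + 0.
Back-substituting, 1 = 5 − 1·4 = 5 − (14 − 2·5) = −14 + 3·5 = −14 + 3·(33 − 2·14) = 3·33 − 7·14 = 3·33 − 7·(146 − 4·33) = −7·146 + 31·33 = −7·146 + 31·(179 − 1·146) = 31·179 − 38·146; that is, 179·31 + 146·(-38) = 1.
Times 486: 179·15066 + 146·(-18468) = 486, so (15066, -18468) solves it.
Shifting by a multiple of (146, −179) keeps it a solution: s = 15066 − 103·146 = 28, t = -18468 + 103·179 = -31.
Check: 179·28 + 146·(-31) = 5012 − 4526 = 486. ✓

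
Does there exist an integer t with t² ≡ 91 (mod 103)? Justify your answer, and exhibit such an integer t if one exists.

Take t = 20. Then 20² = 400 = 3·103 + 91, so 20² ≡ 91 (mod 103).

t = 20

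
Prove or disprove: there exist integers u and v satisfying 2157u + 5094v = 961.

Any value of 2157u + 5094v is a multiple of gcd(2157, 5094) = 3.
But 961 is not a multiple of 3 (it leaves remainder 1).
Hence no integers u, v satisfy the equation.

No such integers exist.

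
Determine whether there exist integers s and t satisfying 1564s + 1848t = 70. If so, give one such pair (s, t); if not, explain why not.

No such integers exist.

gcd(1564, 1848) = 4, so every integer of the form 1564s + 1848t is a multiple of 4.
But 70 is not a multiple of 4 (it leaves remainder 2).
So the equation is unsolvable over ℤ.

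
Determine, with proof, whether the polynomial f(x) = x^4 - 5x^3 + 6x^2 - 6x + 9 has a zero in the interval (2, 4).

Such a root exists.

f(2) = -3 and f(4) = 17, which have opposite signs.
Since f is a polynomial it is continuous on [2, 4].
By the Intermediate Value Theorem f must vanish at some point of (2, 4).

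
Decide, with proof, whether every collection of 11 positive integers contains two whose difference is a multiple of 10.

Yes.

Each integer lies in one of the 10 residue classes modulo 10.
With 11 integers and only 10 classes, the pigeonhole principle forces two of them, say a and b, into the same class.
Then a ≡ b (mod 10), i.e. 10 ∣ (a − b).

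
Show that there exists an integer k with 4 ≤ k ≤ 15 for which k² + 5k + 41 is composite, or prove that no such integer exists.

k = 12

At k = 12: 12² + 5·12 + 41 = 245 = 5·49, which is composite.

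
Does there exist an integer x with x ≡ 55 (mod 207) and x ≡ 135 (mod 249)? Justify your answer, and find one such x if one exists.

No, no such integer exists.

Both moduli are multiples of 3 = gcd(207, 249), so any solution would satisfy x ≡ 55 and x ≡ 135 modulo 3 simultaneously.
These are incompatible: 55 − 135 = -80 is not divisible by 3.
Therefore no such x exists.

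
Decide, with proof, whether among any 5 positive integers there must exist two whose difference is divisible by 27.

No; for instance {30, 31, 32, 33, 34} is a counterexample.

Take the 5 consecutive integers 30, 31, …, 34: their residues mod 27 are all distinct because 5 ≤ 27.
Any two of them differ by at most 4 < 27 and by at least 1, so no difference is a multiple of 27.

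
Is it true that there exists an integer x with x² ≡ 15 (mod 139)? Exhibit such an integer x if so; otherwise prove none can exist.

Apply Euler's criterion with the prime 139: 15 is a quadratic residue iff 15^69 ≡ 1 (mod 139), and a non-residue iff it is ≡ −1.
Repeated squaring mod 139: 15^2 = 225 ≡ 86; 15^4 ≡ 86² = 7396 ≡ 29; 15^8 ≡ 29² = 841 ≡ 7; 15^16 ≡ 7² = 49 ≡ 49; 15^32 ≡ 49² = 2401 ≡ 38; 15^64 ≡ 38² = 1444 ≡ 54.
Since 69 = 64 + 4 + 1, 15^69 ≡ 54 · 29 · 15; multiplying out mod 139: 54·29 = 1566 ≡ 37, then 37·15 = 555 ≡ 138. Thus 15^69 ≡ 138 ≡ −1 (mod 139).
The value −1 means 15 is a non-residue modulo 139, so x² ≡ 15 (mod 139) is impossible.

There is no such integer.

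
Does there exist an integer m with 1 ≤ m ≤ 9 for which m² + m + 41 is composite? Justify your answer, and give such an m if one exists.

The values for m = 1, 2, …, 9 are 43, 47, 53, 61, 71, 83, 97, 113, 131, and each of these is prime.
So no value in the range makes the expression composite.

No such integer m in that range exists.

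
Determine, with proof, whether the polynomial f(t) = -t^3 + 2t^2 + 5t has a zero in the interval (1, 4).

Such a root exists.

f(1) = 6 and f(4) = -12, which have opposite signs.
Since f is a polynomial it is continuous on [1, 4].
By the Intermediate Value Theorem, f takes the value 0 somewhere in the open interval.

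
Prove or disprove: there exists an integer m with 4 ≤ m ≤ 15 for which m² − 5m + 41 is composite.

At m = 10: 10² − 5·10 + 41 = 91 = 7·13, which is composite.

m = 10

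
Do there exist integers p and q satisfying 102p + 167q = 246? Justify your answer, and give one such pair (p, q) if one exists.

p = 81, q = -48

102 and 167 are coprime, so 102p + 167q ranges over all of ℤ.
Euclidean algorithm: 167 = 1·102 + 65, 102 = 1·65 + 37, 65 = 1·37 + 28, 37 = 1·28 + 9, 28 = 3·9 + 1, 9 = 9·1 + 0.
Unwinding: 1 = 28 − 3·9 = 28 − 3·(37 − 1·28) = −3·37 + 4·28 = −3·37 + 4·(65 − 1·37) = 4·65 − 7·37 = 4·65 − 7·(102 − 1·65) = −7·102 + 11·65 = −7·102 + 11·(167 − 1·102) = 11·167 − 18·102, i.e. 102·(-18) + 167·11 = 1.
Multiplying through by 246: p = (-18)·246 = -4428, q = 11·246 = 2706 is a solution.
Adding 27·167 to p and subtracting 27·102 from q gives the tidier solution (81, -48).
Indeed 102·81 + 167·(-48) = 8262 − 8016 = 246.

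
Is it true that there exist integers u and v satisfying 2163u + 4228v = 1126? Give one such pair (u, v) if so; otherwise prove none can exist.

No such integers exist.

Any value of 2163u + 4228v is a multiple of gcd(2163, 4228) = 7.
However 1126 leaves remainder 6 on division by 7.
Therefore 2163u + 4228v = 1126 has no solution in integers.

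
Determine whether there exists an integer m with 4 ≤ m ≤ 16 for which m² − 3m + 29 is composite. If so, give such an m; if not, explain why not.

At m = 10: 10² − 3·10 + 29 = 99 = 3·33, which is composite.

m = 10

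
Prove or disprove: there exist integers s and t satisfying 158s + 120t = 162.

Every value of 158s + 120t is a multiple of gcd(158, 120) = 2; since 2 ∣ 162, solutions exist.
Dividing through by 2 reduces the equation to 79s + 60t = 81.
Dividing repeatedly: 79 = 1·60 + 19, 60 = 3·19 + 3, 19 = 6·3 + 1, 3 = 3·1 + 0.
Back-substituting, 1 = 19 − 6·3 = 19 − 6·(60 − 3·19) = −6·60 + 19·19 = −6·60 + 19·(79 − 1·60) = 19·79 − 25·60; that is, 79·19 + 60·(-25) = 1.
Multiplying through by 81: s = 19·81 = 1539, t = (-25)·81 = -2025 is a solution.
Subtracting 25·60 from s and adding 25·79 to t gives the tidier solution (39, -50).
Check: 158·39 + 120·(-50) = 6162 − 6000 = 162. ✓

s = 39, t = -50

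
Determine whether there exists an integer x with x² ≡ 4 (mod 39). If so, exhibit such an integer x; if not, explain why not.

Take x = 11. Then 11² = 121 = 3·39 + 4, so 11² ≡ 4 (mod 39).

x = 11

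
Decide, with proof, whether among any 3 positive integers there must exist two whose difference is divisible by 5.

No, the set {19, 20, 21} is a counterexample.

Take the 3 consecutive integers 19, 20, 21: their residues mod 5 are all distinct because 3 ≤ 5.
No two share a residue, so no pair has difference divisible by 5; the claim fails for this set.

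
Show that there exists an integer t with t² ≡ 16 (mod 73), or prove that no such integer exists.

t = 69 works: 69² = 4761, and 4761 − 16 = 4745 = 65·73.

t = 69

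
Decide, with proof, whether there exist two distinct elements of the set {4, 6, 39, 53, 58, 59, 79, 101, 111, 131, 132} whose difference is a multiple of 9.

4 mod 9 = 4 and 58 mod 9 = 4, so 58 − 4 = 54 = 6·9.

4 and 58 are such a pair.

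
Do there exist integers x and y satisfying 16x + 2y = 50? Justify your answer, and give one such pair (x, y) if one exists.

x = 0, y = 25

Every value of 16x + 2y is a multiple of gcd(16, 2) = 2; since 2 ∣ 50, solutions exist.
Dividing through by 2 reduces the equation to 8x + 1y = 25.
With a unit coefficient on y, (x, y) = (0, 25) is an immediate solution.
Check: 16·0 + 2·25 = 0 + 50 = 50. ✓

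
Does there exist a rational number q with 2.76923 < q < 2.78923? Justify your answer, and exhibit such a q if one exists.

q = 25/9

Scale by 9: the interval becomes (24.92307, 25.10307), which contains the integer 25.
Hence 25/9 is a rational number with 2.76923 < 25/9 < 2.78923.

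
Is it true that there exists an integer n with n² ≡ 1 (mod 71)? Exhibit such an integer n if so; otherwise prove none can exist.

Take n = 1. Then 1² = 1, and since 0 ≤ 1 < 71 this is already reduced: 1² ≡ 1 (mod 71).

n = 1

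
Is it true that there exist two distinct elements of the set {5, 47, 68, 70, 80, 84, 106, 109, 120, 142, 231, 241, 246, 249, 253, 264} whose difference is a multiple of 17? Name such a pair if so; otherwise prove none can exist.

Residues mod 17: 5↦5, 47↦13, 68↦0, 70↦2, 80↦12, 84↦16, 106↦4, 109↦7, 120↦1, 142↦6, 231↦10, 241↦3, 246↦8, 249↦11, 253↦15, 264↦9.
All 16 residues are distinct, so no two elements differ by a multiple of 17.

There is no such pair.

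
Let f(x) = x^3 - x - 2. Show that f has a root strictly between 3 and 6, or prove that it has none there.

The endpoint values f(3) = 22 and f(6) = 208 are both positive. Claim: f(x) > 0 for every x in (3, 6).
Shift to the endpoint 3: with x = 3 + u (0 < u < 3), one computes f(3 + u) = u^3 + 9u^2 + 26u + 22.
The nonzero coefficients here are all positive, so for u > 0 every term is positive (or zero), and the constant term 22 is strictly positive.
Therefore f(x) > 0 throughout (3, 6), and f has no zero there.

No such root exists.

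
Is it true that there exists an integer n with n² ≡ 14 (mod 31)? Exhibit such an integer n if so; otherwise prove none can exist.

n = 18 works: 18² = 324, and 324 − 14 = 310 = 10·31.

n = 18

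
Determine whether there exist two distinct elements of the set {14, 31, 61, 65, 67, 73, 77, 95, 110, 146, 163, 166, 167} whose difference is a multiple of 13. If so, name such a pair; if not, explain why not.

No, no such pair exists.

Residues mod 13: 14↦1, 31↦5, 61↦9, 65↦0, 67↦2, 73↦8, 77↦12, 95↦4, 110↦6, 146↦3, 163↦7, 166↦10, 167↦11.
These 13 residues are pairwise different, hence no difference of two elements is divisible by 13.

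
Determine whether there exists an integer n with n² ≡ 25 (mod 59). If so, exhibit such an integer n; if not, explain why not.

n = 5

Take n = 5. Then 5² = 25, and since 0 ≤ 25 < 59 this is already reduced: 5² ≡ 25 (mod 59).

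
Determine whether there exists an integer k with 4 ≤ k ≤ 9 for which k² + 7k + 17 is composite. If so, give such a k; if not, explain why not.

k = 6

At k = 6: 6² + 7·6 + 17 = 95 = 5·19, which is composite.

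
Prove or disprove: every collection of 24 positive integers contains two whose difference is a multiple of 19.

True.

There are exactly 19 possible remainders on division by 19.
With 24 integers and only 19 classes, the pigeonhole principle forces two of them, say a and b, into the same class.
Equal remainders mean a − b ≡ 0 (mod 19), so 19 divides their difference.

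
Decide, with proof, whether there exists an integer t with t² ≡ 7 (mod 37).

t = 9 works: 9² = 81, and 81 − 7 = 74 = 2·37.

t = 9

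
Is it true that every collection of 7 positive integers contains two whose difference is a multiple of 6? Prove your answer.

Partition the integers by their residue mod 6; there are 6 classes.
Placing 7 integers into 6 classes, some class receives at least two — say a and b.
Then a ≡ b (mod 6), i.e. 6 ∣ (a − b).

True.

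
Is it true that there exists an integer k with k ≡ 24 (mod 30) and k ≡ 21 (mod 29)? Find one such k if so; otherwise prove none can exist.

k = 804

Since 30 and 29 share no common factor, CRT says the pair of congruences has a solution (unique mod 870).
Write k = 24 + 30t and require 24 + 30t ≡ 21 (mod 29), i.e. 30t ≡ 26 (mod 29).
30 ≡ 1 (mod 29), so this reads 1t ≡ 26 (mod 29). So t ≡ 26 (mod 29).
With t = 26: k = 24 + 30·26 = 804.
Check: 804 mod 30 = 24, 804 mod 29 = 21. ✓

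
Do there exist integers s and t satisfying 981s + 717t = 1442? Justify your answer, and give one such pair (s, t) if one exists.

Any value of 981s + 717t is a multiple of gcd(981, 717) = 3.
But 1442 is not a multiple of 3 (it leaves remainder 2).
Hence no integers s, t satisfy the equation.

No such integers exist.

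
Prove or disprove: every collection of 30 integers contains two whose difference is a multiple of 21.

Each integer lies in one of the 21 residue classes modulo 21.
Placing 30 integers into 21 classes, some class receives at least two — say a and b.
Equal remainders mean a − b ≡ 0 (mod 21), so 21 divides their difference.

Yes.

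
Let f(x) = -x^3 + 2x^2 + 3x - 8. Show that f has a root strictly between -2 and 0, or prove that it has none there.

f(-2) = 2 and f(0) = -8, which have opposite signs.
f is continuous everywhere (it is a polynomial), in particular on [-2, 0].
By the Intermediate Value Theorem, f takes the value 0 somewhere in the open interval.

Such a root exists.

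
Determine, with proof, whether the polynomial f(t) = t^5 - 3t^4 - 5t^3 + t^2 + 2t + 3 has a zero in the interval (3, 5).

Such a root exists.

f(3) = -117 and f(5) = 663, which have opposite signs.
As a polynomial, f is continuous on every closed interval.
By the Intermediate Value Theorem f must vanish at some point of (3, 5).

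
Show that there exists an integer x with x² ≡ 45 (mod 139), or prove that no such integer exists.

x = 103 works: 103² = 10609, and 10609 − 45 = 10564 = 76·139.

x = 103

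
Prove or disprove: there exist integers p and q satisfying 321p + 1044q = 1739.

Both 321 and 1044 are divisible by gcd(321, 1044) = 3, hence so is any combination 321p + 1044q.
However 1739 leaves remainder 2 on division by 3.
So the equation is unsolvable over ℤ.

There are no such integers.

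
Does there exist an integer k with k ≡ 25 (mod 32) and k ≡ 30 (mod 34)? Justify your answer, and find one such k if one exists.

There is no such integer.

Both moduli are multiples of 2 = gcd(32, 34), so any solution would satisfy k ≡ 25 and k ≡ 30 modulo 2 simultaneously.
However 25 ≡ 1 and 30 ≡ 0 (mod 2), and 1 ≠ 0.
Therefore no such k exists.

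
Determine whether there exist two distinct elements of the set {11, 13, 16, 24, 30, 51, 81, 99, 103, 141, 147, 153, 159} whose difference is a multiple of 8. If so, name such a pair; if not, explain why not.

11 and 51 are such a pair.

11 mod 8 = 3 and 51 mod 8 = 3, so 51 − 11 = 40 = 5·8.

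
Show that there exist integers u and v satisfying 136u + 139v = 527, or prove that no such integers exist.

136 and 139 are coprime, so 136u + 139v ranges over all of ℤ.
Dividing repeatedly: 139 = 1·136 + 3, 136 = 45·3 + 1, 3 = 3·1 + 0.
Back-substituting, 1 = 136 − 45·3 = 136 − 45·(139 − 1·136) = −45·139 + 46·136; that is, 136·46 + 139·(-45) = 1.
Scaling by 527 gives the particular solution (u, v) = (24242, -23715).
Subtracting 174·139 from u and adding 174·136 to v gives the tidier solution (56, -51).
Check: 136·56 + 139·(-51) = 7616 − 7089 = 527. ✓

u = 56, v = -51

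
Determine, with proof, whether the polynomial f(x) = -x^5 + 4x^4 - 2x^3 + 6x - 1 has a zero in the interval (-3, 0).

Yes, f has a root in the interval.

f(-3) = 602 and f(0) = -1, which have opposite signs.
As a polynomial, f is continuous on every closed interval.
By the Intermediate Value Theorem f must vanish at some point of (-3, 0).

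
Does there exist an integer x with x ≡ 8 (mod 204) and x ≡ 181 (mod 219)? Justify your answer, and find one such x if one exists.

Reduce both congruences modulo 3, which divides 204 and 219: they say x ≡ 8 (mod 3) and x ≡ 181 (mod 3).
But 8 mod 3 = 2 while 181 mod 3 = 1, a contradiction.
Therefore no such x exists.

No such integer exists.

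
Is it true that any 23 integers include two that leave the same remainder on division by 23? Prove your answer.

No, the set {56, 57, 58, 59, 60, 61, 62, 63, 64, 65, 66, 67, 68, 69, 70, 71, 72, 73, 74, 75, 76, 77, 78} is a counterexample.

Consider the 23 integers 56, 57, …, 78. They lie in distinct residue classes modulo 23, since 23 ≤ 23.
Hence this collection has no pair with equal remainders mod 23, disproving the claim.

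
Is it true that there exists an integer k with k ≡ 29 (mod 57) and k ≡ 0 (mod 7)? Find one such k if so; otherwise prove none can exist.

k = 371

gcd(57, 7) = 1, so the Chinese Remainder Theorem guarantees exactly one residue class mod 399 satisfying both.
Any solution of the first congruence is k = 29 + 57t; substituting into the second, 57t ≡ 0 − 29 ≡ 6 (mod 7).
57 ≡ 1 (mod 7), so this reads 1t ≡ 6 (mod 7). So t ≡ 6 (mod 7).
With t = 6: k = 29 + 57·6 = 371.
Verify: 371 = 6·57 + 29 and 371 = 53·7 + 0. ✓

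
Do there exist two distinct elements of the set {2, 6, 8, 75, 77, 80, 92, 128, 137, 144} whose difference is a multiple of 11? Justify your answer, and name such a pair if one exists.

Reduce each element modulo 11: 2↦2, 6↦6, 8↦8, 75↦9, 77↦0, 80↦3, 92↦4, 128↦7, 137↦5, 144↦1.
These 10 residues are pairwise different, hence no difference of two elements is divisible by 11.

No, no such pair exists.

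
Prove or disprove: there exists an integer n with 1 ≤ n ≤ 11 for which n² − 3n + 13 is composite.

The values for n = 1, 2, …, 11 are 11, 11, 13, 17, 23, 31, 41, 53, 67, 83, 101, and each of these is prime.
So no value in the range makes the expression composite.

There is no such integer n in that range.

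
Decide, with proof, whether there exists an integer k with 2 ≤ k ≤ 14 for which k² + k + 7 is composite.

k = 7

At k = 7: 7² + 7 + 7 = 63 = 3·21, which is composite.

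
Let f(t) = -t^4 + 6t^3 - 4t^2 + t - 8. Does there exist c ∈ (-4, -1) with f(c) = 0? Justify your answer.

f has no root in that interval.

f(-4) = -716 and f(-1) = -20, both negative, so a sign-change argument is unavailable; we show f keeps this sign on the whole interval.
Shift to the endpoint -1: with t = -1 − u (0 < u < 3), one computes f(-1 − u) = -u^4 - 10u^3 - 28u^2 - 31u - 20.
The nonzero coefficients here are all negative, so for u > 0 every term is negative (or zero), and the constant term -20 is strictly negative.
Therefore f(t) < 0 throughout (-4, -1), and f has no zero there.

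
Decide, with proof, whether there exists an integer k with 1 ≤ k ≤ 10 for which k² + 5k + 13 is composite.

k = 8

At k = 8: 8² + 5·8 + 13 = 117 = 3·39, which is composite.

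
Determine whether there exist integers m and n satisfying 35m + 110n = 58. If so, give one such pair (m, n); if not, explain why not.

gcd(35, 110) = 5, so every integer of the form 35m + 110n is a multiple of 5.
But 58 is not a multiple of 5 (it leaves remainder 3).
Hence no integers m, n satisfy the equation.

No such integers exist.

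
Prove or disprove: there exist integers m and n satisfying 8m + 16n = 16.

m = 0, n = 1

Since gcd(8, 16) = 8 and 16 = 8·2, Bézout's identity guarantees a solution.
Dividing through by 8 reduces the equation to 1m + 2n = 2.
The coefficient of m is 1, so setting n = 0 and m = 2 already solves it.
Subtracting 1·2 from m and adding 1·1 to n gives the tidier solution (0, 1).
Check: 8·0 + 16·1 = 0 + 16 = 16. ✓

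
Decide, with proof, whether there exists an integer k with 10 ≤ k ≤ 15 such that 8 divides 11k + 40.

No such integer k in that range exists.

The values of 11k + 40 for k = 10, 11, …, 15 are 150, 161, 172, 183, 194, 205; reduced mod 8 these are 6, 1, 4, 7, 2, 5.
The residue 0 does not occur, so no k in [10, 15] makes 11k + 40 a multiple of 8.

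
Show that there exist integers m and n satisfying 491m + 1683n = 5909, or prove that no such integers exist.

491 and 1683 are coprime, so 491m + 1683n ranges over all of ℤ.
Run the Euclidean algorithm on 1683 and 491: 1683 = 3·491 + 210, 491 = 2·210 + 71, 210 = 2·71 + 68, 71 = 1·68 + 3, 68 = 22·3 + 2, 3 = 1·2 + 1, 2 = 2·1 + 0.
Back-substituting, 1 = 3 − 1·2 = 3 − (68 − 22·3) = −68 + 23·3 = −68 + 23·(71 − 1·68) = 23·71 − 24·68 = 23·71 − 24·(210 − 2·71) = −24·210 + 71·71 = −24·210 + 71·(491 − 2·210) = 71·491 − 166·210 = 71·491 − 166·(1683 − 3·491) = −166·1683 + 569·491; that is, 491·569 + 1683·(-166) = 1.
Scaling by 5909 gives the particular solution (m, n) = (3362221, -980894).
The general solution is m = 3362221 + 1683k, n = -980894 − 491k; taking k = -1997 gives the smaller pair m = 1270, n = -367.
Indeed 491·1270 + 1683·(-367) = 623570 − 617661 = 5909.

m = 1270, n = -367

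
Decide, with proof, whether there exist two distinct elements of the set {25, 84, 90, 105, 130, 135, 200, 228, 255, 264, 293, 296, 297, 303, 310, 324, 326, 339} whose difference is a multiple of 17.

25 and 297 are such a pair.

25 mod 17 = 8 and 297 mod 17 = 8, so 297 − 25 = 272 = 16·17.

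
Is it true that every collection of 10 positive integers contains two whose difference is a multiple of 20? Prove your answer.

Try 10 consecutive integers, 54, 55, …, 63. Their remainders mod 20 are 14, 15, 16, 17, 18, 19, 0, 1, 2, 3 — pairwise different, as any 10 ≤ 20 consecutive integers have distinct residues.
The differences between them range over 1, …, 9, none of which is divisible by 20.

No; for instance {54, 55, 56, 57, 58, 59, 60, 61, 62, 63} is a counterexample.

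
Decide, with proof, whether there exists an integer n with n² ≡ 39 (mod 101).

Apply Euler's criterion with the prime 101: 39 is a quadratic residue iff 39^50 ≡ 1 (mod 101), and a non-residue iff it is ≡ −1.
Squaring successively (mod 101): 39^2 = 1521 ≡ 6; 39^4 ≡ 6² = 36 ≡ 36; 39^8 ≡ 36² = 1296 ≡ 84; 39^16 ≡ 84² = 7056 ≡ 87; 39^32 ≡ 87² = 7569 ≡ 95.
Since 50 = 32 + 16 + 2, 39^50 ≡ 95 · 87 · 6; multiplying out mod 101: 95·87 = 8265 ≡ 84, then 84·6 = 504 ≡ 100. Thus 39^50 ≡ 100 ≡ −1 (mod 101).
The value −1 means 39 is a non-residue modulo 101, so n² ≡ 39 (mod 101) is impossible.

There is no such integer.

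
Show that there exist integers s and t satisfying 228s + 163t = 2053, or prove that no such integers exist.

Since gcd(228, 163) = 1, every integer is an integer combination of 228 and 163.
Run the Euclidean algorithm on 228 and 163: 228 = 1·163 + 65, 163 = 2·65 + 33, 65 = 1·33 + 32, 33 = 1·32 + 1, 32 = 32·1 + 0.
Working back up the chain: 1 = 33 − 1·32 = 33 − (65 − 1·33) = −65 + 2·33 = −65 + 2·(163 − 2·65) = 2·163 − 5·65 = 2·163 − 5·(228 − 1·163) = −5·228 + 7·163. So 228·(-5) + 163·7 = 1.
Multiplying through by 2053: s = (-5)·2053 = -10265, t = 7·2053 = 14371 is a solution.
Adding 63·163 to s and subtracting 63·228 from t gives the tidier solution (4, 7).
Indeed 228·4 + 163·7 = 912 + 1141 = 2053.

s = 4, t = 7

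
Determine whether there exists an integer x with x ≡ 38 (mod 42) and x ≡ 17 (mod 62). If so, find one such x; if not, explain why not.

Both moduli are multiples of 2 = gcd(42, 62), so any solution would satisfy x ≡ 38 and x ≡ 17 modulo 2 simultaneously.
But 38 mod 2 = 0 while 17 mod 2 = 1, a contradiction.
Hence the system has no solution.

No, no such integer exists.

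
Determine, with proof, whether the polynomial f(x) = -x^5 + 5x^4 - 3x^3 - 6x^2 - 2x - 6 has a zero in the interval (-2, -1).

Yes, f has a root in the interval.

f(-2) = 110 and f(-1) = -1, which have opposite signs.
As a polynomial, f is continuous on every closed interval.
By the Intermediate Value Theorem, f takes the value 0 somewhere in the open interval.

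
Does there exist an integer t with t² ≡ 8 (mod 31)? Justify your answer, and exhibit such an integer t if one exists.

t = 16

Take t = 16. Then 16² = 256 = 8·31 + 8, so 16² ≡ 8 (mod 31).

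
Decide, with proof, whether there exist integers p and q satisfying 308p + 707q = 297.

gcd(308, 707) = 7, so every integer of the form 308p + 707q is a multiple of 7.
But 297 is not a multiple of 7 (it leaves remainder 3).
So the equation is unsolvable over ℤ.

No, no such integers exist.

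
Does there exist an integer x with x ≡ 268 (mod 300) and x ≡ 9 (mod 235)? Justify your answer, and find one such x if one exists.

Reduce both congruences modulo 5, which divides 300 and 235: they say x ≡ 268 (mod 5) and x ≡ 9 (mod 5).
However 268 ≡ 3 and 9 ≡ 4 (mod 5), and 3 ≠ 4.
Hence the system has no solution.

No, no such integer exists.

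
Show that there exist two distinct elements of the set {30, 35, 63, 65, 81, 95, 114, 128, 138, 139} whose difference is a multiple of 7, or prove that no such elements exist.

The pair (30, 65) works.

30 mod 7 = 2 and 65 mod 7 = 2, so 65 − 30 = 35 = 5·7.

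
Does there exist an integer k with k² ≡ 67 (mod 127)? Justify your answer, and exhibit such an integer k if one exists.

127 is prime, so by Euler's criterion 67 is a square mod 127 iff 67^((127−1)/2) = 67^63 ≡ 1 (mod 127).
Repeated squaring mod 127: 67^2 = 4489 ≡ 44; 67^4 ≡ 44² = 1936 ≡ 31; 67^8 ≡ 31² = 961 ≡ 72; 67^16 ≡ 72² = 5184 ≡ 104; 67^32 ≡ 104² = 10816 ≡ 21.
Since 63 = 32 + 16 + 8 + 4 + 2 + 1, 67^63 ≡ 21 · 104 · 72 · 31 · 44 · 67; multiplying out mod 127: 21·104 = 2184 ≡ 25, then 25·72 = 1800 ≡ 22, then 22·31 = 682 ≡ 47, then 47·44 = 2068 ≡ 36, then 36·67 = 2412 ≡ 126. Thus 67^63 ≡ 126 ≡ −1 (mod 127).
The value −1 means 67 is a non-residue modulo 127, so k² ≡ 67 (mod 127) is impossible.

No, no such integer exists.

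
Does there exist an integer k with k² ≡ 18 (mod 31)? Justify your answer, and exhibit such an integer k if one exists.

k = 7

k = 7 works: 7² = 49, and 49 − 18 = 31 = 1·31.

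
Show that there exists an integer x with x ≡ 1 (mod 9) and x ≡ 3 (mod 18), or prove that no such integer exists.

No such integer exists.

Reduce both congruences modulo 9, which divides 9 and 18: they say x ≡ 1 (mod 9) and x ≡ 3 (mod 9).
However 1 ≡ 1 and 3 ≡ 3 (mod 9), and 1 ≠ 3.
Hence the system has no solution.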